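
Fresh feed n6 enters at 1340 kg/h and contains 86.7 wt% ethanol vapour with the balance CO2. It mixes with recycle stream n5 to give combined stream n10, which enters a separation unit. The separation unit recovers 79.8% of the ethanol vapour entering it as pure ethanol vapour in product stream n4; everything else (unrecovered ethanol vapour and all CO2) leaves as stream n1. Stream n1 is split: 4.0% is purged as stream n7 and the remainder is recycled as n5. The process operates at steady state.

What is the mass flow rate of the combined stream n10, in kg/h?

5897 kg/h

CO2 enters only via n6 and leaves only via the purge: 1340×0.133 = 0.040×(CO2 in n1), and the separation unit passes all CO2, so CO2 in n10 = CO2 in n1 = 4455.5 kg/h.
ethanol vapour in n10: m_A = 1340×0.867 + (1−0.040)·(1−0.798)·m_A, so m_A = 1161.8/0.8061 = 1441.3 kg/h.
n10 = 1441.3 + 4455.5 = 5896.8 kg/h.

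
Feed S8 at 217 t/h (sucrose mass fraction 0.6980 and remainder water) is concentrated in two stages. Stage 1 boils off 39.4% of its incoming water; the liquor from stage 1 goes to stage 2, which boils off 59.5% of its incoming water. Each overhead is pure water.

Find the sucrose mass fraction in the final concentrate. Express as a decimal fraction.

0.9040

water in feed = 217×0.302 = 65.534 t/h.
After stage 1: water left = (1−0.394)×65.534 = 39.714; stream total = 191.18 t/h.
After stage 2: water left = (1−0.595)×39.714 = 16.084; final concentrate = 167.55 t/h.
sucrose fraction = 151.47/167.55 = 0.9040.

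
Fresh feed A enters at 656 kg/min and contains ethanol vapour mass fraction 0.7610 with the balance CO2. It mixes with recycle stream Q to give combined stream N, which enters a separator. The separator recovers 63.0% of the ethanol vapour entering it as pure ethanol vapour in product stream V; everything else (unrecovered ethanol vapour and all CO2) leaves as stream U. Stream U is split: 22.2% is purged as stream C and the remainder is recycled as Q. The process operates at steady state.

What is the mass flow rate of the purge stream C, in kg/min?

CO2 enters only via A and leaves only via the purge: 656×0.239 = 0.222×(CO2 in U), and the separator passes all CO2, so CO2 in N = CO2 in U = 706.23 kg/min.
ethanol vapour in N: m_A = 656×0.761 + (1−0.222)·(1−0.630)·m_A, so m_A = 499.22/0.7121 = 701.01 kg/min.
U = (1−0.630)×701.01 + 706.23 = 965.61 kg/min.
Purge C = 0.222×965.61 = 214.36 kg/min.

214.4 kg/min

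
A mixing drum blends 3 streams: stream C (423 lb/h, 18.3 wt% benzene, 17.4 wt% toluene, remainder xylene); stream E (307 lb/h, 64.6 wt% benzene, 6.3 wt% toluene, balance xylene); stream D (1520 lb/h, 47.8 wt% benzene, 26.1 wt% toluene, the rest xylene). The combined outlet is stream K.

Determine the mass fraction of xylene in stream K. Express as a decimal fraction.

Total flow out = 423 + 307 + 1520 = 2250 lb/h.
xylene in = 423×0.643 + 307×0.291 + 1520×0.261 = 758.05 lb/h.
xylene mass fraction in K = 758.05/2250 = 0.337.

0.337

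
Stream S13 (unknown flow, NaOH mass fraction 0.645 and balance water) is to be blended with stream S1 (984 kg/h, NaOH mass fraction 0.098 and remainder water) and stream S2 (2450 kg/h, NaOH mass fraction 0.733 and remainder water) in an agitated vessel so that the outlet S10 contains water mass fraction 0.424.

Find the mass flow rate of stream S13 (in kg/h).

Let S13 be the unknown flow. Total out = 3434 + S13.
water balance: 1541.7 + 0.355·S13 = 0.424·(3434 + S13)
(0.355 − 0.424)·S13 = 0.424×3434 − 1541.7 = -85.702
S13 = -85.702 / -0.069 = 1242.1 kg/h

1242 kg/h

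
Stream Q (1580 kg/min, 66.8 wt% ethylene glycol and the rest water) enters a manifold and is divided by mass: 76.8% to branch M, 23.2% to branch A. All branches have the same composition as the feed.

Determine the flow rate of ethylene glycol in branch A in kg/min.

244.9 kg/min

Branch A total = 0.232×1580 = 366.56 kg/min.
ethylene glycol in A = 0.668×366.56 = 244.86 kg/min.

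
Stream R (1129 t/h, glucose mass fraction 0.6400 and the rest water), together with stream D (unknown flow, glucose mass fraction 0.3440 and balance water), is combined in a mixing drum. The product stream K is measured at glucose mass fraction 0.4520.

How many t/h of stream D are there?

1965 t/h

Let D be the unknown flow. Total out = 1129 + D.
glucose balance: 722.56 + 0.344·D = 0.452·(1129 + D)
(0.344 − 0.452)·D = 0.452×1129 − 722.56 = -212.25
D = -212.25 / -0.108 = 1965.3 t/h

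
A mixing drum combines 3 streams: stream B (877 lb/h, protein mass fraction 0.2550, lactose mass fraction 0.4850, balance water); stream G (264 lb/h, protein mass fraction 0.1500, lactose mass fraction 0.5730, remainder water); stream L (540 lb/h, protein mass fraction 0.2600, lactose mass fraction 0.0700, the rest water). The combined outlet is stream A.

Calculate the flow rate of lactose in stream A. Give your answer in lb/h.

614.4 lb/h

lactose out = lactose in = 877×0.485 + 264×0.573 + 540×0.070 = 614.42 lb/h.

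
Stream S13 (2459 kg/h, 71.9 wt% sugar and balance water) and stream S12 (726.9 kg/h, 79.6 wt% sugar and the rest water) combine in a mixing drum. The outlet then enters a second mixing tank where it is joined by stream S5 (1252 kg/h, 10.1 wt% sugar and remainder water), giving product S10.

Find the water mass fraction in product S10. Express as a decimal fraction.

Overall, product flow = 4437.9 kg/h.
water in = 2459×0.281 + 726.9×0.204 + 1252×0.899 = 1964.8 kg/h.
water fraction in S10 = 0.443.

0.443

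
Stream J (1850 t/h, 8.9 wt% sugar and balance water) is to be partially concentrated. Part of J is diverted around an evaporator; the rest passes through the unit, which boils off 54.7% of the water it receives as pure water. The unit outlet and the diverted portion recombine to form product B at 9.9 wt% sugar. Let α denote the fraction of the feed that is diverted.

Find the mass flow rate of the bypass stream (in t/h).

1475 t/h

All 1850×0.089 = 164.65 t/h of sugar reaches B, so B = 164.65/0.099 = 1663.1 t/h and vapour = 186.87 t/h.
The evaporator receives (1−α)·1850 of feed at 0.911 water and removes 0.547 of that water:
0.547×0.911×(1−α)×1850 = 186.87
(1−α) = 186.87/921.89 = 0.2027;  α = 0.7973.
Bypass flow = 0.7973×1850 = 1475 t/h.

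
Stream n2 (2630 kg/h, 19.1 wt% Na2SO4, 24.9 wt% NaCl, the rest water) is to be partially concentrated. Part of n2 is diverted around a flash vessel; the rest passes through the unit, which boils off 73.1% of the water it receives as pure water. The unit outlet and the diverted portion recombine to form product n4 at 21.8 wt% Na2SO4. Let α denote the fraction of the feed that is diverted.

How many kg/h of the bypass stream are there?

1834 kg/h

All 2630×0.191 = 502.33 kg/h of Na2SO4 reaches n4, so n4 = 502.33/0.218 = 2304.3 kg/h and vapour = 325.73 kg/h.
The evaporator receives (1−α)·2630 of feed at 0.560 water and removes 0.731 of that water:
0.731×0.560×(1−α)×2630 = 325.73
(1−α) = 325.73/1076.6 = 0.3026;  α = 0.6974.
Bypass flow = 0.6974×2630 = 1834.3 kg/h.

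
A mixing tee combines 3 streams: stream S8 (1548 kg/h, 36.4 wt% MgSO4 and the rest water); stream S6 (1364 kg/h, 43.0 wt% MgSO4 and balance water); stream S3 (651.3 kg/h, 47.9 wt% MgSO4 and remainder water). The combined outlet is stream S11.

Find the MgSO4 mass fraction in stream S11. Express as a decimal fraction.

0.410

Total flow out = 1548 + 1364 + 651.3 = 3563.3 kg/h.
MgSO4 in = 1548×0.364 + 1364×0.430 + 651.3×0.479 = 1462 kg/h.
MgSO4 mass fraction in S11 = 1462/3563.3 = 0.410.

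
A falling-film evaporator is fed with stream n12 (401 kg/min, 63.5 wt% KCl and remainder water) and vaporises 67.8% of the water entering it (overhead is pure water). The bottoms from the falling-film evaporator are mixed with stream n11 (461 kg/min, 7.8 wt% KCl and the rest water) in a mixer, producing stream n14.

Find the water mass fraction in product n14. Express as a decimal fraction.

0.619

Vapour removed = 0.678×0.365×401 = 99.235 kg/min; concentrate = 301.76 kg/min.
water reaching the mixer = 47.13 (from concentrate) + 461×0.922 = 472.17 kg/min.
Product flow = 301.76 + 461 = 762.76 kg/min; water fraction = 0.619.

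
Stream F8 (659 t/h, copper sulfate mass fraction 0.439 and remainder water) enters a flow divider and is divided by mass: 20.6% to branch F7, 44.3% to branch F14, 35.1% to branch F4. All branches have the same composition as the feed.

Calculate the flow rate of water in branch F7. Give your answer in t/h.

76.16 t/h

Branch F7 total = 0.206×659 = 135.75 t/h.
water in F7 = 0.561×135.75 = 76.158 t/h.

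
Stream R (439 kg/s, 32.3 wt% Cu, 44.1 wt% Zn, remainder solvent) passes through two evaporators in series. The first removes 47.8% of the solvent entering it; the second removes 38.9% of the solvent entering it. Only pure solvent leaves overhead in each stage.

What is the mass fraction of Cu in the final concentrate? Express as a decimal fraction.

0.385

solvent in feed = 439×0.236 = 103.6 kg/s.
After stage 1: solvent left = (1−0.478)×103.6 = 54.081; stream total = 389.48 kg/s.
After stage 2: solvent left = (1−0.389)×54.081 = 33.044; final concentrate = 368.44 kg/s.
Cu fraction = 141.8/368.44 = 0.385.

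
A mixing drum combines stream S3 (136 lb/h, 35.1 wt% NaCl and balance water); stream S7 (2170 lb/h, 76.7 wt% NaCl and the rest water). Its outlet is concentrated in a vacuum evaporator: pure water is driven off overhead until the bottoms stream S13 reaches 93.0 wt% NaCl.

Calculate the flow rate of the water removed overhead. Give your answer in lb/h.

465 lb/h

NaCl entering = 136×0.351 + 2170×0.767 = 1712.1 lb/h.
All NaCl reports to S13, so S13 = 1712.1/0.930 = 1841 lb/h.
Total feed = 2306 lb/h; overhead = 2306 − 1841 = 465 lb/h.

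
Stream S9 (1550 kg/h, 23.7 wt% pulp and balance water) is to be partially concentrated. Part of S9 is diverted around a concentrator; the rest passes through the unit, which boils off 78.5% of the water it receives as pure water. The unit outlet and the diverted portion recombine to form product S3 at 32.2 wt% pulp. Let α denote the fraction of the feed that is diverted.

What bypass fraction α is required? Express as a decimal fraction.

All 1550×0.237 = 367.35 kg/h of pulp reaches S3, so S3 = 367.35/0.322 = 1140.8 kg/h and vapour = 409.16 kg/h.
The evaporator receives (1−α)·1550 of feed at 0.763 water and removes 0.785 of that water:
0.785×0.763×(1−α)×1550 = 409.16
(1−α) = 409.16/928.38 = 0.4407;  α = 0.5593.

0.559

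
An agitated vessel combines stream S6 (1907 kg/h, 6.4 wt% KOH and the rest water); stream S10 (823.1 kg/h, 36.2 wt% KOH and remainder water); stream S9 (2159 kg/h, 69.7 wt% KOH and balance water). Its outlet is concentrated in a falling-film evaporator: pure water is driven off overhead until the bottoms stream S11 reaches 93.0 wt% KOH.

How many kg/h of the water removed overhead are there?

KOH entering = 1907×0.064 + 823.1×0.362 + 2159×0.697 = 1924.8 kg/h.
All KOH reports to S11, so S11 = 1924.8/0.930 = 2069.7 kg/h.
Total feed = 4889.1 kg/h; overhead = 4889.1 − 2069.7 = 2819.4 kg/h.

2819 kg/h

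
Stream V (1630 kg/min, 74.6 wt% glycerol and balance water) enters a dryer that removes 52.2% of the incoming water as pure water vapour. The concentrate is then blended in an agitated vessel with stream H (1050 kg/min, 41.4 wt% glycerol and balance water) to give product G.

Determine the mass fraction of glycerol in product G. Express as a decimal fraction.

Vapour removed = 0.522×0.254×1630 = 216.12 kg/min; concentrate = 1413.9 kg/min.
glycerol reaching the mixer = 1216 (from concentrate) + 1050×0.414 = 1650.7 kg/min.
Product flow = 1413.9 + 1050 = 2463.9 kg/min; glycerol fraction = 0.670.

0.670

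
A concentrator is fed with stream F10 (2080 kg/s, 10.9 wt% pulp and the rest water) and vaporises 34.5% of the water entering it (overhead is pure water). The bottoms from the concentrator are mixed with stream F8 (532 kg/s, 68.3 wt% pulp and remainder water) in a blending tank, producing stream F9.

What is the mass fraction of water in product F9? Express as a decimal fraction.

0.701

Vapour removed = 0.345×0.891×2080 = 639.38 kg/s; concentrate = 1440.6 kg/s.
water reaching the mixer = 1213.9 (from concentrate) + 532×0.317 = 1382.5 kg/s.
Product flow = 1440.6 + 532 = 1972.6 kg/s; water fraction = 0.701.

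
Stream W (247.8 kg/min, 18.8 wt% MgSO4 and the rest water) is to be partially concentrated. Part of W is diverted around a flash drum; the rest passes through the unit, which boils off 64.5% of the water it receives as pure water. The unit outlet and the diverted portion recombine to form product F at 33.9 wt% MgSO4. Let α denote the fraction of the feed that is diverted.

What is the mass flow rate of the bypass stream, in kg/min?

All 247.8×0.188 = 46.586 kg/min of MgSO4 reaches F, so F = 46.586/0.339 = 137.42 kg/min and vapour = 110.38 kg/min.
The evaporator receives (1−α)·247.8 of feed at 0.812 water and removes 0.645 of that water:
0.645×0.812×(1−α)×247.8 = 110.38
(1−α) = 110.38/129.78 = 0.8505;  α = 0.1495.
Bypass flow = 0.1495×247.8 = 37.052 kg/min.

37.05 kg/min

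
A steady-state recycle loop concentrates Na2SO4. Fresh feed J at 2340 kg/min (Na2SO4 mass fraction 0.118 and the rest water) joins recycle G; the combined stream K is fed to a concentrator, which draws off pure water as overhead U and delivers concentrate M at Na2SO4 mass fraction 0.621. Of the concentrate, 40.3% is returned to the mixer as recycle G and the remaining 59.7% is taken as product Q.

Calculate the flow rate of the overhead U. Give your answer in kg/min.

Overall Na2SO4 balance (none leaves overhead): Na2SO4 in fresh feed = Na2SO4 in product, i.e. 2340×0.118 = (1−0.403)·M·0.621.
M = 276.12/(0.621×0.597) = 744.79 kg/min.
Recycle G = 0.403×744.79 = 300.15 kg/min.
Combined feed K = 2340 + 300.15 = 2640.1 kg/min.
Overhead U = K − M = 2640.1 − 744.79 = 1895.4 kg/min.

1895 kg/min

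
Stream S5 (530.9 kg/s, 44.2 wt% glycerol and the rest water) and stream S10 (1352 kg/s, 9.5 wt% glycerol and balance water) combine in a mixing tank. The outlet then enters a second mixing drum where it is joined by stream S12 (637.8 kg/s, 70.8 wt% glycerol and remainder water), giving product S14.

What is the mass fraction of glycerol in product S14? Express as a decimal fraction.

Overall, product flow = 2520.7 kg/s.
glycerol in = 530.9×0.442 + 1352×0.095 + 637.8×0.708 = 814.66 kg/s.
glycerol fraction in S14 = 0.3232.

0.3232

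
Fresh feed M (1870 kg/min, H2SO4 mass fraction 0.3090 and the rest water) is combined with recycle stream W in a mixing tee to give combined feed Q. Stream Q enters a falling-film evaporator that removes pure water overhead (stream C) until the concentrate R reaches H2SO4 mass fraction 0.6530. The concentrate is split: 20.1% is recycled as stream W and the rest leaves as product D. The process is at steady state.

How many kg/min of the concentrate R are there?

1107 kg/min

Overall H2SO4 balance (none leaves overhead): H2SO4 in fresh feed = H2SO4 in product, i.e. 1870×0.309 = (1−0.201)·R·0.653.
R = 577.83/(0.653×0.799) = 1107.5 kg/min.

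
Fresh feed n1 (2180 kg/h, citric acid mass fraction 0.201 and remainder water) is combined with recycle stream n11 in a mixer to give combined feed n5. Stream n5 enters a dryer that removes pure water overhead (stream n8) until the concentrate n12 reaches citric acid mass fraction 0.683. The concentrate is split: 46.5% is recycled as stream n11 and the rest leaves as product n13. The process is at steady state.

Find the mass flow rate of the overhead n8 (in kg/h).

Overall citric acid balance (none leaves overhead): citric acid in fresh feed = citric acid in product, i.e. 2180×0.201 = (1−0.465)·n12·0.683.
n12 = 438.18/(0.683×0.535) = 1199.2 kg/h.
Recycle n11 = 0.465×1199.2 = 557.61 kg/h.
Combined feed n5 = 2180 + 557.61 = 2737.6 kg/h.
Overhead n8 = n5 − n12 = 2737.6 − 1199.2 = 1538.4 kg/h.

1538 kg/h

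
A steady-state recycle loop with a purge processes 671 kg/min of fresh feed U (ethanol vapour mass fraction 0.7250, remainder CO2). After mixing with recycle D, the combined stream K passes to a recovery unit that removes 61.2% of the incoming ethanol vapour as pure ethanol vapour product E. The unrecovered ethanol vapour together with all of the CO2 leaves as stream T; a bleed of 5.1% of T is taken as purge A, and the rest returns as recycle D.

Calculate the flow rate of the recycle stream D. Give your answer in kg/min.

CO2 enters only via U and leaves only via the purge: 671×0.275 = 0.051×(CO2 in T), and the recovery unit passes all CO2, so CO2 in K = CO2 in T = 3618.1 kg/min.
ethanol vapour in K: m_A = 671×0.725 + (1−0.051)·(1−0.612)·m_A, so m_A = 486.47/0.6318 = 770 kg/min.
T = (1−0.612)×770 + 3618.1 = 3916.9 kg/min.
Recycle D = (1−0.051)×3916.9 = 3717.1 kg/min.

3717 kg/min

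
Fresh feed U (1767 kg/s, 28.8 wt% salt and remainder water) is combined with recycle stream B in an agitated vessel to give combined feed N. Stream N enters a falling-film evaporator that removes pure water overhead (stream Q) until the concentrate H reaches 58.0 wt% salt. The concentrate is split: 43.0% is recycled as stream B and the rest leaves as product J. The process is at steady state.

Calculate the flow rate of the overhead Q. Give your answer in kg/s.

Overall salt balance (none leaves overhead): salt in fresh feed = salt in product, i.e. 1767×0.288 = (1−0.430)·H·0.580.
H = 508.9/(0.580×0.570) = 1539.3 kg/s.
Recycle B = 0.430×1539.3 = 661.9 kg/s.
Combined feed N = 1767 + 661.9 = 2428.9 kg/s.
Overhead Q = N − H = 2428.9 − 1539.3 = 889.59 kg/s.

889.6 kg/s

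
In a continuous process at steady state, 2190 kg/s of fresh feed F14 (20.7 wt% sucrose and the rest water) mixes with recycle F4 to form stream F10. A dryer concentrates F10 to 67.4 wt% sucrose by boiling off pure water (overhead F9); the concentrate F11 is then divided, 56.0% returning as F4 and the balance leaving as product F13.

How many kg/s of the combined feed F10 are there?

Overall sucrose balance (none leaves overhead): sucrose in fresh feed = sucrose in product, i.e. 2190×0.207 = (1−0.560)·F11·0.674.
F11 = 453.33/(0.674×0.440) = 1528.6 kg/s.
Recycle F4 = 0.560×1528.6 = 856.03 kg/s.
Combined feed F10 = 2190 + 856.03 = 3046 kg/s.

3046 kg/s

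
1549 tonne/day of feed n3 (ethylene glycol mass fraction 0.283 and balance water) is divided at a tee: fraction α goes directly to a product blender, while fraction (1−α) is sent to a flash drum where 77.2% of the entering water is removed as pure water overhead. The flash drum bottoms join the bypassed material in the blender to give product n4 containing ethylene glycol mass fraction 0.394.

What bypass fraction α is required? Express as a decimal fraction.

0.491

All 1549×0.283 = 438.37 tonne/day of ethylene glycol reaches n4, so n4 = 438.37/0.394 = 1112.6 tonne/day and vapour = 436.39 tonne/day.
The evaporator receives (1−α)·1549 of feed at 0.717 water and removes 0.772 of that water:
0.772×0.717×(1−α)×1549 = 436.39
(1−α) = 436.39/857.41 = 0.5090;  α = 0.4910.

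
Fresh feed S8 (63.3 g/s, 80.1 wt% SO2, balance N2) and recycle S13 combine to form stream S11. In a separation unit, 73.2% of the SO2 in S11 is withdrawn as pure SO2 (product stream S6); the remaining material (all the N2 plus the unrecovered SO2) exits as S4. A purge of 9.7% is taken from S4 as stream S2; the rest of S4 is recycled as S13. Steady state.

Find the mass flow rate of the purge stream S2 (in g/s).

N2 enters only via S8 and leaves only via the purge: 63.3×0.199 = 0.097×(N2 in S4), and the separation unit passes all N2, so N2 in S11 = N2 in S4 = 129.86 g/s.
SO2 in S11: m_A = 63.3×0.801 + (1−0.097)·(1−0.732)·m_A, so m_A = 50.703/0.7580 = 66.891 g/s.
S4 = (1−0.732)×66.891 + 129.86 = 147.79 g/s.
Purge S2 = 0.097×147.79 = 14.336 g/s.

14.34 g/s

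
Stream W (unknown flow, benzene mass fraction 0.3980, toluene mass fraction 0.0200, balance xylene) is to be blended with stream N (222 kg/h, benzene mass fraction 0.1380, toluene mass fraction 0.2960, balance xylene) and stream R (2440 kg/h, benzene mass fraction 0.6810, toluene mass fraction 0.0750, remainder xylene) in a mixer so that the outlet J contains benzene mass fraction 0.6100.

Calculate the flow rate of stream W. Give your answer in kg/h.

Let W be the unknown flow. Total out = 2662 + W.
benzene balance: 1692.3 + 0.398·W = 0.610·(2662 + W)
(0.398 − 0.610)·W = 0.610×2662 − 1692.3 = -68.456
W = -68.456 / -0.212 = 322.91 kg/h

322.9 kg/h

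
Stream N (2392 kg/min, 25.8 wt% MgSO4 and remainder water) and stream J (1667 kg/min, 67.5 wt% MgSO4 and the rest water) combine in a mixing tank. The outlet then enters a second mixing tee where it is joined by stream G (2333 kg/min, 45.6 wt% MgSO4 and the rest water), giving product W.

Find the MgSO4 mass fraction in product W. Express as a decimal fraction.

Overall, product flow = 6392 kg/min.
MgSO4 in = 2392×0.258 + 1667×0.675 + 2333×0.456 = 2806.2 kg/min.
MgSO4 fraction in W = 0.439.

0.439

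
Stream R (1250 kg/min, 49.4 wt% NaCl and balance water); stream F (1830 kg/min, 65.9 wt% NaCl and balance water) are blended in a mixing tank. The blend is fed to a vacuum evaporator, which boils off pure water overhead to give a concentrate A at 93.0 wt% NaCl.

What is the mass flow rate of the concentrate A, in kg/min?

1961 kg/min

NaCl entering = 1250×0.494 + 1830×0.659 = 1823.5 kg/min.
All NaCl reports to A, so A = 1823.5/0.930 = 1960.7 kg/min.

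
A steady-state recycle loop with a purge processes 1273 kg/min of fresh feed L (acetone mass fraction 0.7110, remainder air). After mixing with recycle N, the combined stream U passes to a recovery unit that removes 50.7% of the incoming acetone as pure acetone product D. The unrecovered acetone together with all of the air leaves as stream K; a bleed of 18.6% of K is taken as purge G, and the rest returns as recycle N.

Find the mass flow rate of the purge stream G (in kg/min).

506.5 kg/min

air enters only via L and leaves only via the purge: 1273×0.289 = 0.186×(air in K), and the recovery unit passes all air, so air in U = air in K = 1977.9 kg/min.
acetone in U: m_A = 1273×0.711 + (1−0.186)·(1−0.507)·m_A, so m_A = 905.1/0.5987 = 1511.8 kg/min.
K = (1−0.507)×1511.8 + 1977.9 = 2723.3 kg/min.
Purge G = 0.186×2723.3 = 506.52 kg/min.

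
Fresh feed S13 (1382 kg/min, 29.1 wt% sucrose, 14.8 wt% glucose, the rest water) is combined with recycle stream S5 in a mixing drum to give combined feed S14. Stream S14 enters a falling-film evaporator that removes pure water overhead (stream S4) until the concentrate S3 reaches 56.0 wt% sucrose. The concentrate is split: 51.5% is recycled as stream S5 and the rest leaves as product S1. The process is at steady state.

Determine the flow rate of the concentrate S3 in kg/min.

1481 kg/min

Overall sucrose balance (none leaves overhead): sucrose in fresh feed = sucrose in product, i.e. 1382×0.291 = (1−0.515)·S3·0.560.
S3 = 402.16/(0.560×0.485) = 1480.7 kg/min.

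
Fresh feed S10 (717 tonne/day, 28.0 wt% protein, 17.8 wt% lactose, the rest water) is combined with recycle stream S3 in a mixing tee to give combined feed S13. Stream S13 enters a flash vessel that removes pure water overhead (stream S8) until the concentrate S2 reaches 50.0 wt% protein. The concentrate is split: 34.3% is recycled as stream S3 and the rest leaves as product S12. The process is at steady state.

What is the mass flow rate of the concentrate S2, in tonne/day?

Overall protein balance (none leaves overhead): protein in fresh feed = protein in product, i.e. 717×0.280 = (1−0.343)·S2·0.500.
S2 = 200.76/(0.500×0.657) = 611.14 tonne/day.

611.1 tonne/day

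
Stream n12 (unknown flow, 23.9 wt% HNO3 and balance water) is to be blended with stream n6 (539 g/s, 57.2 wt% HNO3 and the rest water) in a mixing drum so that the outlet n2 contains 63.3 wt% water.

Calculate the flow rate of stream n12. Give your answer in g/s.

Let n12 be the unknown flow. Total out = 539 + n12.
water balance: 230.69 + 0.761·n12 = 0.633·(539 + n12)
(0.761 − 0.633)·n12 = 0.633×539 − 230.69 = 110.5
n12 = 110.5 / 0.128 = 863.24 g/s

863.2 g/s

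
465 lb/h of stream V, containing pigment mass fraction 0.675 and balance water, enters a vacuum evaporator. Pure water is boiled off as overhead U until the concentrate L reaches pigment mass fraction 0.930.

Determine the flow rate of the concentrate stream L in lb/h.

337.5 lb/h

pigment is conserved: 465×0.675 = 313.88 lb/h all reports to the concentrate.
Concentrate = 313.88/(target fraction) = 337.5 lb/h.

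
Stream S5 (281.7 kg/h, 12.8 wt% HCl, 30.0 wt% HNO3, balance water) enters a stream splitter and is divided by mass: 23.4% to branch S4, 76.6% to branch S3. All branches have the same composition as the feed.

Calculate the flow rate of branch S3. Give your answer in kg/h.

215.8 kg/h

Branch S3 flow = 0.766×281.7 = 215.78 kg/h.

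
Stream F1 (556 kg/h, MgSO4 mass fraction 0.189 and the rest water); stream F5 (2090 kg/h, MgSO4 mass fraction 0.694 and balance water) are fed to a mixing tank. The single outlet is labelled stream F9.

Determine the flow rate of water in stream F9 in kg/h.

water out = water in = 556×0.811 + 2090×0.306 = 1090.5 kg/h.

1090 kg/h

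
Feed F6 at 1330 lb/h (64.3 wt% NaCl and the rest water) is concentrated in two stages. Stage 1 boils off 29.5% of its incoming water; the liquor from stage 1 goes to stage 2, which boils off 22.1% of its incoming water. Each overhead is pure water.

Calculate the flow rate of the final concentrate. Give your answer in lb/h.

water in feed = 1330×0.357 = 474.81 lb/h.
After stage 1: water left = (1−0.295)×474.81 = 334.74; stream total = 1189.9 lb/h.
After stage 2: water left = (1−0.221)×334.74 = 260.76; final concentrate = 1116 lb/h.

1116 lb/h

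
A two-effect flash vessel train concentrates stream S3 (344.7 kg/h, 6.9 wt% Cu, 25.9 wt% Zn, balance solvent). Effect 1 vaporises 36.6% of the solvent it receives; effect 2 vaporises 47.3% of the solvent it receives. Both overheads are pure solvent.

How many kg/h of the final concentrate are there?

solvent in feed = 344.7×0.672 = 231.64 kg/h.
After stage 1: solvent left = (1−0.366)×231.64 = 146.86; stream total = 259.92 kg/h.
After stage 2: solvent left = (1−0.473)×146.86 = 77.395; final concentrate = 190.46 kg/h.

190.5 kg/h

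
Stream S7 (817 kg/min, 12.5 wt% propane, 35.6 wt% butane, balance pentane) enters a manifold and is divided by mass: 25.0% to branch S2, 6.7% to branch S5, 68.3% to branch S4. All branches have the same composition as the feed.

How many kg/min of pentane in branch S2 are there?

Branch S2 total = 0.250×817 = 204.25 kg/min.
pentane in S2 = 0.519×204.25 = 106.01 kg/min.

106 kg/min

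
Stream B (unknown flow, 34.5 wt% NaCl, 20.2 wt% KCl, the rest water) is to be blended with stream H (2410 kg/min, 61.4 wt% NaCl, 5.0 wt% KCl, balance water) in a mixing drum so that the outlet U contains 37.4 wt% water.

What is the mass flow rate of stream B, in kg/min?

1159 kg/min

Let B be the unknown flow. Total out = 2410 + B.
water balance: 809.76 + 0.453·B = 0.374·(2410 + B)
(0.453 − 0.374)·B = 0.374×2410 − 809.76 = 91.58
B = 91.58 / 0.079 = 1159.2 kg/min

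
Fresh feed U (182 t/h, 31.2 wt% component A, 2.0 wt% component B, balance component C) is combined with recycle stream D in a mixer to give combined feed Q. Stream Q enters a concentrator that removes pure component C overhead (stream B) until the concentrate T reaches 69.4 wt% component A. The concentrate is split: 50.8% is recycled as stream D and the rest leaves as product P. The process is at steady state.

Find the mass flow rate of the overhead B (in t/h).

Overall component A balance (none leaves overhead): component A in fresh feed = component A in product, i.e. 182×0.312 = (1−0.508)·T·0.694.
T = 56.784/(0.694×0.492) = 166.3 t/h.
Recycle D = 0.508×166.3 = 84.482 t/h.
Combined feed Q = 182 + 84.482 = 266.48 t/h.
Overhead B = Q − T = 266.48 − 166.3 = 100.18 t/h.

100.2 t/h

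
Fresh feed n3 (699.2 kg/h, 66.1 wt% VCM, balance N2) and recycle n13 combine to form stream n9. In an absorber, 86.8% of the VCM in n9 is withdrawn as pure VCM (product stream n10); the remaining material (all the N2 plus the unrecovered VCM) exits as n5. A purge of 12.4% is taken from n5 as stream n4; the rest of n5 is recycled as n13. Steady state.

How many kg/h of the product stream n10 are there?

VCM in n9: m_A = 699.2×0.661 + (1−0.124)·(1−0.868)·m_A, so m_A = 462.17/0.8844 = 522.6 kg/h.
Product n10 = 0.868×522.6 = 453.62 kg/h.

453.6 kg/h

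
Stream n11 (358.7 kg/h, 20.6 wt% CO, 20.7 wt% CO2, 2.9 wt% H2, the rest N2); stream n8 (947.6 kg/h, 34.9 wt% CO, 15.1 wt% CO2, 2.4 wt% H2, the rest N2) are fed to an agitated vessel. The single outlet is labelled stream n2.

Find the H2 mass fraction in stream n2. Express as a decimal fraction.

Total flow out = 358.7 + 947.6 = 1306.3 kg/h.
H2 in = 358.7×0.029 + 947.6×0.024 = 33.145 kg/h.
H2 mass fraction in n2 = 33.145/1306.3 = 0.025.

0.025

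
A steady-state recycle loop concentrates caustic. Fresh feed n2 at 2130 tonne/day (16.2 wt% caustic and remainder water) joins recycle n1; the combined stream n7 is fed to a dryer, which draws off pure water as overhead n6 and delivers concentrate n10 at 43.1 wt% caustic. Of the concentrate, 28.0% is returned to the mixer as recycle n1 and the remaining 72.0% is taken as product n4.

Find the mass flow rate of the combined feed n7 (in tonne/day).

Overall caustic balance (none leaves overhead): caustic in fresh feed = caustic in product, i.e. 2130×0.162 = (1−0.280)·n10·0.431.
n10 = 345.06/(0.431×0.720) = 1111.9 tonne/day.
Recycle n1 = 0.280×1111.9 = 311.35 tonne/day.
Combined feed n7 = 2130 + 311.35 = 2441.3 tonne/day.

2441 tonne/day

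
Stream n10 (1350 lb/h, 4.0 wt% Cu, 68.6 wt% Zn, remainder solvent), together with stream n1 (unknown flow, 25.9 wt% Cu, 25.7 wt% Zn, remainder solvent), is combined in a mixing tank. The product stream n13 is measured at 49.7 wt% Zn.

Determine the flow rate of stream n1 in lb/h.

1063 lb/h

Let n1 be the unknown flow. Total out = 1350 + n1.
Zn balance: 926.1 + 0.257·n1 = 0.497·(1350 + n1)
(0.257 − 0.497)·n1 = 0.497×1350 − 926.1 = -255.15
n1 = -255.15 / -0.240 = 1063.1 lb/h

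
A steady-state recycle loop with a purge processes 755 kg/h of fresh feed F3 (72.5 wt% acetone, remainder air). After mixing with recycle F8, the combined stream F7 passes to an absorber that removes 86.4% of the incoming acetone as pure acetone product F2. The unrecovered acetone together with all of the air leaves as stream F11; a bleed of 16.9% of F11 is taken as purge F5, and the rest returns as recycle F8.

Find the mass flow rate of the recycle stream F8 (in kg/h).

air enters only via F3 and leaves only via the purge: 755×0.275 = 0.169×(air in F11), and the absorber passes all air, so air in F7 = air in F11 = 1228.6 kg/h.
acetone in F7: m_A = 755×0.725 + (1−0.169)·(1−0.864)·m_A, so m_A = 547.38/0.8870 = 617.12 kg/h.
F11 = (1−0.864)×617.12 + 1228.6 = 1312.5 kg/h.
Recycle F8 = (1−0.169)×1312.5 = 1090.7 kg/h.

1091 kg/h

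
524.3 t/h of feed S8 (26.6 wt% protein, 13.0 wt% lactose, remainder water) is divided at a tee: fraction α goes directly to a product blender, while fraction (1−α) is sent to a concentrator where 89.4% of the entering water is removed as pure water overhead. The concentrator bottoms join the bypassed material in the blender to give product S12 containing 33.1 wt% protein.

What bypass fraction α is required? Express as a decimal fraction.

All 524.3×0.266 = 139.46 t/h of protein reaches S12, so S12 = 139.46/0.331 = 421.34 t/h and vapour = 102.96 t/h.
The evaporator receives (1−α)·524.3 of feed at 0.604 water and removes 0.894 of that water:
0.894×0.604×(1−α)×524.3 = 102.96
(1−α) = 102.96/283.11 = 0.3637;  α = 0.6363.

0.636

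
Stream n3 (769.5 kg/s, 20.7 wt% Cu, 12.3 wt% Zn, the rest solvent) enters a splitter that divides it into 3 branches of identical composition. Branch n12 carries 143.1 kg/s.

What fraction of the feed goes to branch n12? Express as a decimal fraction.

Fraction to n12 = 143.1/769.5 = 0.1860.

0.186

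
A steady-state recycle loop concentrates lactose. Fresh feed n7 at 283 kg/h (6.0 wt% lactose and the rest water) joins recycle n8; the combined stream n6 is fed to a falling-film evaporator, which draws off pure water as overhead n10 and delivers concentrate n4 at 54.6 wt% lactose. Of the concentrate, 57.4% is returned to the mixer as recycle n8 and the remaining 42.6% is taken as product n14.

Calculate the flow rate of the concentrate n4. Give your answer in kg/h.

73 kg/h

Overall lactose balance (none leaves overhead): lactose in fresh feed = lactose in product, i.e. 283×0.060 = (1−0.574)·n4·0.546.
n4 = 16.98/(0.546×0.426) = 73.002 kg/h.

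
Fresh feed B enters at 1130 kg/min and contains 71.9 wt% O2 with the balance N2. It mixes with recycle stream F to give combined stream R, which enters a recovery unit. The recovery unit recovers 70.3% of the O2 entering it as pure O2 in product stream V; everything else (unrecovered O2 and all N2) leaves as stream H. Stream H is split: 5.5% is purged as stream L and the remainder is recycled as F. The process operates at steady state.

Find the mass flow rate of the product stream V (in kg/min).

794 kg/min

O2 in R: m_A = 1130×0.719 + (1−0.055)·(1−0.703)·m_A, so m_A = 812.47/0.7193 = 1129.5 kg/min.
Product V = 0.703×1129.5 = 794.02 kg/min.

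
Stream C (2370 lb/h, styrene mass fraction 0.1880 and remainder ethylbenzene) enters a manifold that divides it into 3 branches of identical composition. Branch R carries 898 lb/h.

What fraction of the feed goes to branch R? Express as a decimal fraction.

0.379

Fraction to R = 898/2370 = 0.3789.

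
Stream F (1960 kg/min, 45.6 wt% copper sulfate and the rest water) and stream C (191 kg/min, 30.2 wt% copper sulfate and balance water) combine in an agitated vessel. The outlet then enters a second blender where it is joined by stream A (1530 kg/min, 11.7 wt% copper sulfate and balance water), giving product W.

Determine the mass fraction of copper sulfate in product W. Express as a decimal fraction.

Overall, product flow = 3681 kg/min.
copper sulfate in = 1960×0.456 + 191×0.302 + 1530×0.117 = 1130.5 kg/min.
copper sulfate fraction in W = 0.3071.

0.3071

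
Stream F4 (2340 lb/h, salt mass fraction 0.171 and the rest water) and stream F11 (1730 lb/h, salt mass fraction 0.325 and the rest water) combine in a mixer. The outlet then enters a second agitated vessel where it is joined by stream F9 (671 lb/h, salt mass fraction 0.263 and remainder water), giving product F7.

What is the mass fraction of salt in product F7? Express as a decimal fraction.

Overall, product flow = 4741 lb/h.
salt in = 2340×0.171 + 1730×0.325 + 671×0.263 = 1138.9 lb/h.
salt fraction in F7 = 0.240.

0.240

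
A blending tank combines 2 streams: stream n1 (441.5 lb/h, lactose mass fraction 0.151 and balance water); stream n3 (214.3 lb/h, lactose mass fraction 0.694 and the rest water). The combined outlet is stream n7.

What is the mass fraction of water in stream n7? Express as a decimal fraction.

0.672

Total flow out = 441.5 + 214.3 = 655.8 lb/h.
water in = 441.5×0.849 + 214.3×0.306 = 440.41 lb/h.
water mass fraction in n7 = 440.41/655.8 = 0.672.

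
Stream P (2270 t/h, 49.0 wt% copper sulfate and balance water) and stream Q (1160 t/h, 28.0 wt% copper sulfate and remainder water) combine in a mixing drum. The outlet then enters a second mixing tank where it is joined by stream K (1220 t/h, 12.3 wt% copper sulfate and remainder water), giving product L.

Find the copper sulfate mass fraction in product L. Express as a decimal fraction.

0.3413

Overall, product flow = 4650 t/h.
copper sulfate in = 2270×0.490 + 1160×0.280 + 1220×0.123 = 1587.2 t/h.
copper sulfate fraction in L = 0.3413.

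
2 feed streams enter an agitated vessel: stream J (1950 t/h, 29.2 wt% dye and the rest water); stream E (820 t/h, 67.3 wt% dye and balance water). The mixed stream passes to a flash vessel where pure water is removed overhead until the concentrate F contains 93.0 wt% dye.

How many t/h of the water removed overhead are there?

1564 t/h

dye entering = 1950×0.292 + 820×0.673 = 1121.3 t/h.
All dye reports to F, so F = 1121.3/0.930 = 1205.7 t/h.
Total feed = 2770 t/h; overhead = 2770 − 1205.7 = 1564.3 t/h.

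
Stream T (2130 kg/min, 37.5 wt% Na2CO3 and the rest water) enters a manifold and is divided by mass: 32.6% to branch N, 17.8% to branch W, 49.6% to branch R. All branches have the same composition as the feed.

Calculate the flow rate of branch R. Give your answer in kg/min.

Branch R flow = 0.496×2130 = 1056.5 kg/min.

1056 kg/min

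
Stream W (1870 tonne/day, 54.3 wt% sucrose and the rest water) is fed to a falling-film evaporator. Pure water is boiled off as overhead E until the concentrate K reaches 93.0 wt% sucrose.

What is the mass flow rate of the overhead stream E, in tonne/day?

sucrose is conserved: 1870×0.543 = 1015.4 tonne/day all reports to the concentrate.
Concentrate = 1015.4/(target fraction) = 1091.8 tonne/day.
Overhead = 1870 − 1091.8 = 778.16 tonne/day.

778.2 tonne/day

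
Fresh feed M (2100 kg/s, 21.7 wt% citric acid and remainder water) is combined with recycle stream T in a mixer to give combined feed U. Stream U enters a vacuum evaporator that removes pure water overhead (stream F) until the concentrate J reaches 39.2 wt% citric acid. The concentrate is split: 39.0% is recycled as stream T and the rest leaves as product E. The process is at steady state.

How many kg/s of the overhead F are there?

937.5 kg/s

Overall citric acid balance (none leaves overhead): citric acid in fresh feed = citric acid in product, i.e. 2100×0.217 = (1−0.390)·J·0.392.
J = 455.7/(0.392×0.610) = 1905.7 kg/s.
Recycle T = 0.390×1905.7 = 743.24 kg/s.
Combined feed U = 2100 + 743.24 = 2843.2 kg/s.
Overhead F = U − J = 2843.2 − 1905.7 = 937.5 kg/s.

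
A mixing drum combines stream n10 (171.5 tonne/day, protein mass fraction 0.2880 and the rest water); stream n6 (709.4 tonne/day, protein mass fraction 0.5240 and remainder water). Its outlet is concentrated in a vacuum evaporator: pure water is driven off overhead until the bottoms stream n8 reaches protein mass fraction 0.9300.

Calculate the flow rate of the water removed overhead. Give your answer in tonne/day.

protein entering = 171.5×0.288 + 709.4×0.524 = 421.12 tonne/day.
All protein reports to n8, so n8 = 421.12/0.930 = 452.81 tonne/day.
Total feed = 880.9 tonne/day; overhead = 880.9 − 452.81 = 428.09 tonne/day.

428.1 tonne/day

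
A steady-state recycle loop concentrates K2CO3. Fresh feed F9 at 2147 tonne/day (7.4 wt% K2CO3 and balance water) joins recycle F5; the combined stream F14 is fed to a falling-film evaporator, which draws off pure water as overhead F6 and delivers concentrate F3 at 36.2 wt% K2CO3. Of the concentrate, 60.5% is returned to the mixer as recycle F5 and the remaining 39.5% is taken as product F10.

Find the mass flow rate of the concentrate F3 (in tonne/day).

1111 tonne/day

Overall K2CO3 balance (none leaves overhead): K2CO3 in fresh feed = K2CO3 in product, i.e. 2147×0.074 = (1−0.605)·F3·0.362.
F3 = 158.88/(0.362×0.395) = 1111.1 tonne/day.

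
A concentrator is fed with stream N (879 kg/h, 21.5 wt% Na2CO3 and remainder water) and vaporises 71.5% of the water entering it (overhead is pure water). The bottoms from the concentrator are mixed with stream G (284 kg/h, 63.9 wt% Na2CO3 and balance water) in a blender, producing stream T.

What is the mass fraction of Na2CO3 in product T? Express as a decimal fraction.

0.553

Vapour removed = 0.715×0.785×879 = 493.36 kg/h; concentrate = 385.64 kg/h.
Na2CO3 reaching the mixer = 188.98 (from concentrate) + 284×0.639 = 370.46 kg/h.
Product flow = 385.64 + 284 = 669.64 kg/h; Na2CO3 fraction = 0.553.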